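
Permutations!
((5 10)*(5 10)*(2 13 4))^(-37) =(2 4 13)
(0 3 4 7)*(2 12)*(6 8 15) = (0 3 4 7)(2 12)(6 8 15) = [3, 1, 12, 4, 7, 5, 8, 0, 15, 9, 10, 11, 2, 13, 14, 6]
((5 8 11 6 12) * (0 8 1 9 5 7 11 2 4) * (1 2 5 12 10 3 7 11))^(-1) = ((0 8 5 2 4)(1 9 12 11 6 10 3 7))^(-1) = (0 4 2 5 8)(1 7 3 10 6 11 12 9)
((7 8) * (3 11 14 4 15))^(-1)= ((3 11 14 4 15)(7 8))^(-1)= (3 15 4 14 11)(7 8)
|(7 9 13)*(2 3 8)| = 3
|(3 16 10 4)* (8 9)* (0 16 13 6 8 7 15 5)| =|(0 16 10 4 3 13 6 8 9 7 15 5)| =12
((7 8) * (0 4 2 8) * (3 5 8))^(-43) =(0 7 8 5 3 2 4)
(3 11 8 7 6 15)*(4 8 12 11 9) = (3 9 4 8 7 6 15)(11 12) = [0, 1, 2, 9, 8, 5, 15, 6, 7, 4, 10, 12, 11, 13, 14, 3]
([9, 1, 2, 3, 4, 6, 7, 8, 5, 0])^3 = [9, 1, 2, 3, 4, 8, 5, 6, 7, 0]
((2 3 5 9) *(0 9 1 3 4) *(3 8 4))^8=((0 9 2 3 5 1 8 4))^8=(9)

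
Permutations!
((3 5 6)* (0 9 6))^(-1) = ((0 9 6 3 5))^(-1) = (0 5 3 6 9)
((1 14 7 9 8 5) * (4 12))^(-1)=((1 14 7 9 8 5)(4 12))^(-1)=(1 5 8 9 7 14)(4 12)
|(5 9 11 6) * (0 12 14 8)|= 4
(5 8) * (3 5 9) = (3 5 8 9) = [0, 1, 2, 5, 4, 8, 6, 7, 9, 3]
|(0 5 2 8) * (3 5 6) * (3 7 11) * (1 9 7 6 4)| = 10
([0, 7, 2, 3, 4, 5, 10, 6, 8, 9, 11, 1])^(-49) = (1 7 6 10 11)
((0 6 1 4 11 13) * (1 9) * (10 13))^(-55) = ((0 6 9 1 4 11 10 13))^(-55) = (0 6 9 1 4 11 10 13)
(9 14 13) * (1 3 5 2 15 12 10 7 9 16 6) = (1 3 5 2 15 12 10 7 9 14 13 16 6) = [0, 3, 15, 5, 4, 2, 1, 9, 8, 14, 7, 11, 10, 16, 13, 12, 6]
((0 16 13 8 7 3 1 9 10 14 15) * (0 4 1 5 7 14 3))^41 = (0 13 14 4 9 3 7 16 8 15 1 10 5)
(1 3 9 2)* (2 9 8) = (9)(1 3 8 2) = [0, 3, 1, 8, 4, 5, 6, 7, 2, 9]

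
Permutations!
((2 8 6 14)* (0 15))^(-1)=((0 15)(2 8 6 14))^(-1)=(0 15)(2 14 6 8)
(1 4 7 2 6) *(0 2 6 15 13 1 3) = [2, 4, 15, 0, 7, 5, 3, 6, 8, 9, 10, 11, 12, 1, 14, 13] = (0 2 15 13 1 4 7 6 3)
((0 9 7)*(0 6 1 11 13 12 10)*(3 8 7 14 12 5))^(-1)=((0 9 14 12 10)(1 11 13 5 3 8 7 6))^(-1)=(0 10 12 14 9)(1 6 7 8 3 5 13 11)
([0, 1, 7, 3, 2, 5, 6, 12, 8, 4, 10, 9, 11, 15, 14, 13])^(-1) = [0, 1, 4, 3, 9, 5, 6, 2, 8, 11, 10, 12, 7, 15, 14, 13]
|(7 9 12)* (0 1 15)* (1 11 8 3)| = 6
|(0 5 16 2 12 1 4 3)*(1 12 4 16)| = 7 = |(0 5 1 16 2 4 3)|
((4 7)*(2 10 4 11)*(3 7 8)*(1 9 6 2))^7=(1 3 10 9 7 4 6 11 8 2)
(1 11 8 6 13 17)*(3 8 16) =[0, 11, 2, 8, 4, 5, 13, 7, 6, 9, 10, 16, 12, 17, 14, 15, 3, 1] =(1 11 16 3 8 6 13 17)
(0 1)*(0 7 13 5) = (0 1 7 13 5) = [1, 7, 2, 3, 4, 0, 6, 13, 8, 9, 10, 11, 12, 5]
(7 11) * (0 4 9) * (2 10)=[4, 1, 10, 3, 9, 5, 6, 11, 8, 0, 2, 7]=(0 4 9)(2 10)(7 11)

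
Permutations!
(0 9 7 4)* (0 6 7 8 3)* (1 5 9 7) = (0 7 4 6 1 5 9 8 3) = [7, 5, 2, 0, 6, 9, 1, 4, 3, 8]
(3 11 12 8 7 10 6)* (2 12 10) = (2 12 8 7)(3 11 10 6) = [0, 1, 12, 11, 4, 5, 3, 2, 7, 9, 6, 10, 8]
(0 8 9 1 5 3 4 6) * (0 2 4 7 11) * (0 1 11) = (0 8 9 11 1 5 3 7)(2 4 6) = [8, 5, 4, 7, 6, 3, 2, 0, 9, 11, 10, 1]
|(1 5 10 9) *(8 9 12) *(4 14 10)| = |(1 5 4 14 10 12 8 9)| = 8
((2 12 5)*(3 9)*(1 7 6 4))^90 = (12)(1 6)(4 7)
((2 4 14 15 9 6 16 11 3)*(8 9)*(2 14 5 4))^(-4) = (3 9)(6 14)(8 11)(15 16)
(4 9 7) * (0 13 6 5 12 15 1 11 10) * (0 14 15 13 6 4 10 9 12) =(0 6 5)(1 11 9 7 10 14 15)(4 12 13) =[6, 11, 2, 3, 12, 0, 5, 10, 8, 7, 14, 9, 13, 4, 15, 1]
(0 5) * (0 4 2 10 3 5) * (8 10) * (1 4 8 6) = (1 4 2 6)(3 5 8 10) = [0, 4, 6, 5, 2, 8, 1, 7, 10, 9, 3]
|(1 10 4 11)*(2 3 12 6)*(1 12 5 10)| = 8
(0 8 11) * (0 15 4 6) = [8, 1, 2, 3, 6, 5, 0, 7, 11, 9, 10, 15, 12, 13, 14, 4] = (0 8 11 15 4 6)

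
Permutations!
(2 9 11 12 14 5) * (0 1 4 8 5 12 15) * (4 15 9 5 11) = (0 1 15)(2 5)(4 8 11 9)(12 14) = [1, 15, 5, 3, 8, 2, 6, 7, 11, 4, 10, 9, 14, 13, 12, 0]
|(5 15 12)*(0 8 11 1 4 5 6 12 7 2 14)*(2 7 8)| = 6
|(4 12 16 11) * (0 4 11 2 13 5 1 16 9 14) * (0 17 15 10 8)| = |(0 4 12 9 14 17 15 10 8)(1 16 2 13 5)| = 45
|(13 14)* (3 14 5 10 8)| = |(3 14 13 5 10 8)| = 6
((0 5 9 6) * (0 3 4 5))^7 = (3 5 6 4 9)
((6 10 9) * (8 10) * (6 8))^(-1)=(8 9 10)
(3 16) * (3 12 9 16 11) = [0, 1, 2, 11, 4, 5, 6, 7, 8, 16, 10, 3, 9, 13, 14, 15, 12] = (3 11)(9 16 12)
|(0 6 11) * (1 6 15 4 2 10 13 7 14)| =11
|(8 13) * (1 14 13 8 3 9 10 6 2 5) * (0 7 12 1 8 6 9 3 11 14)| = 12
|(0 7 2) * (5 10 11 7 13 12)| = |(0 13 12 5 10 11 7 2)| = 8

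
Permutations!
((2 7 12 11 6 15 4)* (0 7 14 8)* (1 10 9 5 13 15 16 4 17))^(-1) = ((0 7 12 11 6 16 4 2 14 8)(1 10 9 5 13 15 17))^(-1) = (0 8 14 2 4 16 6 11 12 7)(1 17 15 13 5 9 10)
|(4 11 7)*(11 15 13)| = 5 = |(4 15 13 11 7)|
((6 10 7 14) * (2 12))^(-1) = ((2 12)(6 10 7 14))^(-1) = (2 12)(6 14 7 10)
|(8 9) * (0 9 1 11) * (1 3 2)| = 7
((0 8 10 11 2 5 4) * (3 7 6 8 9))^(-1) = (0 4 5 2 11 10 8 6 7 3 9)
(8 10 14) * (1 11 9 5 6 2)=(1 11 9 5 6 2)(8 10 14)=[0, 11, 1, 3, 4, 6, 2, 7, 10, 5, 14, 9, 12, 13, 8]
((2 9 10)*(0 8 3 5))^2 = (0 3)(2 10 9)(5 8)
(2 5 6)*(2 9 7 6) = (2 5)(6 9 7) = [0, 1, 5, 3, 4, 2, 9, 6, 8, 7]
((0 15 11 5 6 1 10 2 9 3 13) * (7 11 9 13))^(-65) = ((0 15 9 3 7 11 5 6 1 10 2 13))^(-65) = (0 6 9 10 7 13 5 15 1 3 2 11)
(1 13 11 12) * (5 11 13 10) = (13)(1 10 5 11 12) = [0, 10, 2, 3, 4, 11, 6, 7, 8, 9, 5, 12, 1, 13]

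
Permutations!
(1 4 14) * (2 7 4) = [0, 2, 7, 3, 14, 5, 6, 4, 8, 9, 10, 11, 12, 13, 1] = (1 2 7 4 14)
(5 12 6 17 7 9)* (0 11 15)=(0 11 15)(5 12 6 17 7 9)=[11, 1, 2, 3, 4, 12, 17, 9, 8, 5, 10, 15, 6, 13, 14, 0, 16, 7]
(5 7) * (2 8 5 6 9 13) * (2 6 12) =(2 8 5 7 12)(6 9 13) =[0, 1, 8, 3, 4, 7, 9, 12, 5, 13, 10, 11, 2, 6]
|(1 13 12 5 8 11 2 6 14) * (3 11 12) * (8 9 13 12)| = |(1 12 5 9 13 3 11 2 6 14)| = 10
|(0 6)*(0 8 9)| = |(0 6 8 9)| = 4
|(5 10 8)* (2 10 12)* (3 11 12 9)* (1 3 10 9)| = |(1 3 11 12 2 9 10 8 5)| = 9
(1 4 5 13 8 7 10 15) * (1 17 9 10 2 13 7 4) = (2 13 8 4 5 7)(9 10 15 17) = [0, 1, 13, 3, 5, 7, 6, 2, 4, 10, 15, 11, 12, 8, 14, 17, 16, 9]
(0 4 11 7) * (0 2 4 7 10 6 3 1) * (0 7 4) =[4, 7, 0, 1, 11, 5, 3, 2, 8, 9, 6, 10] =(0 4 11 10 6 3 1 7 2)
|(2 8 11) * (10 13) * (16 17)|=6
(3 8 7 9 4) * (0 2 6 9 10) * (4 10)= (0 2 6 9 10)(3 8 7 4)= [2, 1, 6, 8, 3, 5, 9, 4, 7, 10, 0]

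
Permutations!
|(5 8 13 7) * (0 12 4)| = 12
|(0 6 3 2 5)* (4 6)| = |(0 4 6 3 2 5)| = 6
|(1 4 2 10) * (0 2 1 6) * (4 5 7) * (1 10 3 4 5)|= 6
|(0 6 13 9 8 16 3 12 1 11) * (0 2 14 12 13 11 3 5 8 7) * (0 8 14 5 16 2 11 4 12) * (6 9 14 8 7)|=9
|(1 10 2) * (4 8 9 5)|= |(1 10 2)(4 8 9 5)|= 12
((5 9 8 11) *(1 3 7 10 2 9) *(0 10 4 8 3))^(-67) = ((0 10 2 9 3 7 4 8 11 5 1))^(-67) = (0 1 5 11 8 4 7 3 9 2 10)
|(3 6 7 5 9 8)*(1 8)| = 7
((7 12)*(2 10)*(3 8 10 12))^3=(2 3)(7 10)(8 12)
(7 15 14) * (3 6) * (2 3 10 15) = (2 3 6 10 15 14 7) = [0, 1, 3, 6, 4, 5, 10, 2, 8, 9, 15, 11, 12, 13, 7, 14]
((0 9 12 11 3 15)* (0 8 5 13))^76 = (0 3 13 11 5 12 8 9 15)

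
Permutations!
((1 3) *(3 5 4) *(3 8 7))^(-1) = ((1 5 4 8 7 3))^(-1) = (1 3 7 8 4 5)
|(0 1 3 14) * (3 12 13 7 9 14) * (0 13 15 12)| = 4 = |(0 1)(7 9 14 13)(12 15)|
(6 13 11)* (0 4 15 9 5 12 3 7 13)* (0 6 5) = (0 4 15 9)(3 7 13 11 5 12) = [4, 1, 2, 7, 15, 12, 6, 13, 8, 0, 10, 5, 3, 11, 14, 9]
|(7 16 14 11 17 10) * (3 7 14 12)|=4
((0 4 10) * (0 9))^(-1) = (0 9 10 4) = ((0 4 10 9))^(-1)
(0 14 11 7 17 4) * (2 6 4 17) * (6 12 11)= (17)(0 14 6 4)(2 12 11 7)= [14, 1, 12, 3, 0, 5, 4, 2, 8, 9, 10, 7, 11, 13, 6, 15, 16, 17]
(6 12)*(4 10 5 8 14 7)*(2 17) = (2 17)(4 10 5 8 14 7)(6 12) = [0, 1, 17, 3, 10, 8, 12, 4, 14, 9, 5, 11, 6, 13, 7, 15, 16, 2]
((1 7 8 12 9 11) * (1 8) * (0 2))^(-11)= ((0 2)(1 7)(8 12 9 11))^(-11)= (0 2)(1 7)(8 12 9 11)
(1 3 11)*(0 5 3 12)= [5, 12, 2, 11, 4, 3, 6, 7, 8, 9, 10, 1, 0]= (0 5 3 11 1 12)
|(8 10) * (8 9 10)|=2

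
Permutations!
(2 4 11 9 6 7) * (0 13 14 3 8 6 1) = (0 13 14 3 8 6 7 2 4 11 9 1) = [13, 0, 4, 8, 11, 5, 7, 2, 6, 1, 10, 9, 12, 14, 3]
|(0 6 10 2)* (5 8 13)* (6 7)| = |(0 7 6 10 2)(5 8 13)| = 15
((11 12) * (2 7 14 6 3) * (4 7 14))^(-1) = (2 3 6 14)(4 7)(11 12)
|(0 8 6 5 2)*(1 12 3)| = |(0 8 6 5 2)(1 12 3)| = 15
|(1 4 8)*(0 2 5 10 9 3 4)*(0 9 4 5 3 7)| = |(0 2 3 5 10 4 8 1 9 7)| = 10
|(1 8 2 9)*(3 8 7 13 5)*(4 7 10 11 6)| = |(1 10 11 6 4 7 13 5 3 8 2 9)| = 12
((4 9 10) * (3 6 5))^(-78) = (10)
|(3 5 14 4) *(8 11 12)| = |(3 5 14 4)(8 11 12)| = 12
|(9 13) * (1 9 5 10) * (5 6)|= 6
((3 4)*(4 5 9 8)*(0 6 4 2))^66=((0 6 4 3 5 9 8 2))^66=(0 4 5 8)(2 6 3 9)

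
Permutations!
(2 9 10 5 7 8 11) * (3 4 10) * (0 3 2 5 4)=(0 3)(2 9)(4 10)(5 7 8 11)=[3, 1, 9, 0, 10, 7, 6, 8, 11, 2, 4, 5]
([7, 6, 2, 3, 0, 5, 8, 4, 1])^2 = [4, 8, 2, 3, 7, 5, 1, 0, 6]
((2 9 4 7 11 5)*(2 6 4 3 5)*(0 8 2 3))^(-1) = (0 9 2 8)(3 11 7 4 6 5)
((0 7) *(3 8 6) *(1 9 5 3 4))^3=((0 7)(1 9 5 3 8 6 4))^3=(0 7)(1 3 4 5 6 9 8)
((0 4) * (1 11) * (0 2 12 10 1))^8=((0 4 2 12 10 1 11))^8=(0 4 2 12 10 1 11)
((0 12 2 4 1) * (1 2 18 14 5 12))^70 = ((0 1)(2 4)(5 12 18 14))^70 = (5 18)(12 14)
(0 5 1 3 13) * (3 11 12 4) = (0 5 1 11 12 4 3 13) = [5, 11, 2, 13, 3, 1, 6, 7, 8, 9, 10, 12, 4, 0]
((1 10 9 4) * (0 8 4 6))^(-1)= (0 6 9 10 1 4 8)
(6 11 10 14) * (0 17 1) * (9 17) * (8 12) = (0 9 17 1)(6 11 10 14)(8 12) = [9, 0, 2, 3, 4, 5, 11, 7, 12, 17, 14, 10, 8, 13, 6, 15, 16, 1]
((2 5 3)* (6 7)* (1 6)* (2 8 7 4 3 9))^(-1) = ((1 6 4 3 8 7)(2 5 9))^(-1) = (1 7 8 3 4 6)(2 9 5)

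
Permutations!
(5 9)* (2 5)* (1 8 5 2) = (1 8 5 9) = [0, 8, 2, 3, 4, 9, 6, 7, 5, 1]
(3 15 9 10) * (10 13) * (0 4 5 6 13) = [4, 1, 2, 15, 5, 6, 13, 7, 8, 0, 3, 11, 12, 10, 14, 9] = (0 4 5 6 13 10 3 15 9)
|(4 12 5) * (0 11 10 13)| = 12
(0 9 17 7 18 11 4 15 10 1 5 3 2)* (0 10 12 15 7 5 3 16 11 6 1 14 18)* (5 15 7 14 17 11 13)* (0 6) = (0 9 11 4 14 18)(1 3 2 10 17 15 12 7 6)(5 16 13) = [9, 3, 10, 2, 14, 16, 1, 6, 8, 11, 17, 4, 7, 5, 18, 12, 13, 15, 0]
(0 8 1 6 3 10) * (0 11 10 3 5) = (0 8 1 6 5)(10 11) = [8, 6, 2, 3, 4, 0, 5, 7, 1, 9, 11, 10]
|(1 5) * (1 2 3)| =|(1 5 2 3)| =4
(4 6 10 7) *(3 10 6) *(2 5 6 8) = (2 5 6 8)(3 10 7 4) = [0, 1, 5, 10, 3, 6, 8, 4, 2, 9, 7]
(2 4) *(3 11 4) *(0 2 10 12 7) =(0 2 3 11 4 10 12 7) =[2, 1, 3, 11, 10, 5, 6, 0, 8, 9, 12, 4, 7]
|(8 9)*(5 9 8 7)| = |(5 9 7)| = 3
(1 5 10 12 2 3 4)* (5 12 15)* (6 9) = (1 12 2 3 4)(5 10 15)(6 9) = [0, 12, 3, 4, 1, 10, 9, 7, 8, 6, 15, 11, 2, 13, 14, 5]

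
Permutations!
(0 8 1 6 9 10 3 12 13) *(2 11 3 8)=(0 2 11 3 12 13)(1 6 9 10 8)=[2, 6, 11, 12, 4, 5, 9, 7, 1, 10, 8, 3, 13, 0]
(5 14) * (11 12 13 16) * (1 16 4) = (1 16 11 12 13 4)(5 14) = [0, 16, 2, 3, 1, 14, 6, 7, 8, 9, 10, 12, 13, 4, 5, 15, 11]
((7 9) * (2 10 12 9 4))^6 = ((2 10 12 9 7 4))^6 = (12)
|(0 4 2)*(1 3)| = 6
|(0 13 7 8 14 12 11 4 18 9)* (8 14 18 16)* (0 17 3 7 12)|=|(0 13 12 11 4 16 8 18 9 17 3 7 14)|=13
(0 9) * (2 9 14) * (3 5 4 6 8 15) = [14, 1, 9, 5, 6, 4, 8, 7, 15, 0, 10, 11, 12, 13, 2, 3] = (0 14 2 9)(3 5 4 6 8 15)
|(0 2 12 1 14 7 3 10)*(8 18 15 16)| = 8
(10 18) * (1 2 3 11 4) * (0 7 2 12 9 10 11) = [7, 12, 3, 0, 1, 5, 6, 2, 8, 10, 18, 4, 9, 13, 14, 15, 16, 17, 11] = (0 7 2 3)(1 12 9 10 18 11 4)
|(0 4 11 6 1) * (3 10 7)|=15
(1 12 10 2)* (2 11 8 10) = (1 12 2)(8 10 11) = [0, 12, 1, 3, 4, 5, 6, 7, 10, 9, 11, 8, 2]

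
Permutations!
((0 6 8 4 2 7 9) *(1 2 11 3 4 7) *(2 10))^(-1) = (0 9 7 8 6)(1 2 10)(3 11 4)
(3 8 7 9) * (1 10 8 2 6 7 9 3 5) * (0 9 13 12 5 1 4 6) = (0 9 1 10 8 13 12 5 4 6 7 3 2) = [9, 10, 0, 2, 6, 4, 7, 3, 13, 1, 8, 11, 5, 12]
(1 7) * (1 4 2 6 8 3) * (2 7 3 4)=(1 3)(2 6 8 4 7)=[0, 3, 6, 1, 7, 5, 8, 2, 4]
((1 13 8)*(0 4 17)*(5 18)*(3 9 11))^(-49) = (0 17 4)(1 8 13)(3 11 9)(5 18)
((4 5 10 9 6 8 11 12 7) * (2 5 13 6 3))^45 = (4 8 7 6 12 13 11)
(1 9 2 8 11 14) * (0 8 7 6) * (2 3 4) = [8, 9, 7, 4, 2, 5, 0, 6, 11, 3, 10, 14, 12, 13, 1] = (0 8 11 14 1 9 3 4 2 7 6)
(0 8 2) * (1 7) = (0 8 2)(1 7) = [8, 7, 0, 3, 4, 5, 6, 1, 2]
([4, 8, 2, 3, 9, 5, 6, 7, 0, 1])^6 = (0 4 9 1 8)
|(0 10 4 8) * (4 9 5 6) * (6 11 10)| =|(0 6 4 8)(5 11 10 9)| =4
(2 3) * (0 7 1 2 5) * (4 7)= (0 4 7 1 2 3 5)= [4, 2, 3, 5, 7, 0, 6, 1]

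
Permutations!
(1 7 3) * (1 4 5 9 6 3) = (1 7)(3 4 5 9 6) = [0, 7, 2, 4, 5, 9, 3, 1, 8, 6]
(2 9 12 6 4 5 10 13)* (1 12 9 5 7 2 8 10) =[0, 12, 5, 3, 7, 1, 4, 2, 10, 9, 13, 11, 6, 8] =(1 12 6 4 7 2 5)(8 10 13)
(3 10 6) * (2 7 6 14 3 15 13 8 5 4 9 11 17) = [0, 1, 7, 10, 9, 4, 15, 6, 5, 11, 14, 17, 12, 8, 3, 13, 16, 2] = (2 7 6 15 13 8 5 4 9 11 17)(3 10 14)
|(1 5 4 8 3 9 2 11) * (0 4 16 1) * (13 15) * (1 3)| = 10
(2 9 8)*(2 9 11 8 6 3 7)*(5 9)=(2 11 8 5 9 6 3 7)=[0, 1, 11, 7, 4, 9, 3, 2, 5, 6, 10, 8]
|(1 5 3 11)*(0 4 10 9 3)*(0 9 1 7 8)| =10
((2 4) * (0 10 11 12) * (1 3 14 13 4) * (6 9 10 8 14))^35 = ((0 8 14 13 4 2 1 3 6 9 10 11 12))^35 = (0 9 2 8 10 1 14 11 3 13 12 6 4)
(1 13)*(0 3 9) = (0 3 9)(1 13) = [3, 13, 2, 9, 4, 5, 6, 7, 8, 0, 10, 11, 12, 1]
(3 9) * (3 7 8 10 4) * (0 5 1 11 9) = (0 5 1 11 9 7 8 10 4 3) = [5, 11, 2, 0, 3, 1, 6, 8, 10, 7, 4, 9]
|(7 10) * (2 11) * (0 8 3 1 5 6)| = |(0 8 3 1 5 6)(2 11)(7 10)| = 6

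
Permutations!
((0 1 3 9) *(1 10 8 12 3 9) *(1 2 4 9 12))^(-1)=(0 9 4 2 3 12 1 8 10)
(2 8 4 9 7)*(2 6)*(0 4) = (0 4 9 7 6 2 8) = [4, 1, 8, 3, 9, 5, 2, 6, 0, 7]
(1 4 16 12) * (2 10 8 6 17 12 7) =(1 4 16 7 2 10 8 6 17 12) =[0, 4, 10, 3, 16, 5, 17, 2, 6, 9, 8, 11, 1, 13, 14, 15, 7, 12]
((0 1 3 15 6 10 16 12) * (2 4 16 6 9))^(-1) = (0 12 16 4 2 9 15 3 1)(6 10)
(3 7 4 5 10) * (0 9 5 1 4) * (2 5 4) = (0 9 4 1 2 5 10 3 7) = [9, 2, 5, 7, 1, 10, 6, 0, 8, 4, 3]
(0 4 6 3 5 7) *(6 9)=[4, 1, 2, 5, 9, 7, 3, 0, 8, 6]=(0 4 9 6 3 5 7)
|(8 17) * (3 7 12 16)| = 4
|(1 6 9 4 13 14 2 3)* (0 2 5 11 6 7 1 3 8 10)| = 28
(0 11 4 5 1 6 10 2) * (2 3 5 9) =[11, 6, 0, 5, 9, 1, 10, 7, 8, 2, 3, 4] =(0 11 4 9 2)(1 6 10 3 5)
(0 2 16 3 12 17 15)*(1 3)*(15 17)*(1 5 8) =[2, 3, 16, 12, 4, 8, 6, 7, 1, 9, 10, 11, 15, 13, 14, 0, 5, 17] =(17)(0 2 16 5 8 1 3 12 15)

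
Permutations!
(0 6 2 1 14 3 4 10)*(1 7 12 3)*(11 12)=(0 6 2 7 11 12 3 4 10)(1 14)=[6, 14, 7, 4, 10, 5, 2, 11, 8, 9, 0, 12, 3, 13, 1]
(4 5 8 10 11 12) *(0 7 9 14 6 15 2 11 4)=(0 7 9 14 6 15 2 11 12)(4 5 8 10)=[7, 1, 11, 3, 5, 8, 15, 9, 10, 14, 4, 12, 0, 13, 6, 2]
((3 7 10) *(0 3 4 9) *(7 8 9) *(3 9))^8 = (4 10 7)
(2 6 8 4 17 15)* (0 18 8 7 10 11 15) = [18, 1, 6, 3, 17, 5, 7, 10, 4, 9, 11, 15, 12, 13, 14, 2, 16, 0, 8] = (0 18 8 4 17)(2 6 7 10 11 15)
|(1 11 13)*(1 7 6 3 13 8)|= |(1 11 8)(3 13 7 6)|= 12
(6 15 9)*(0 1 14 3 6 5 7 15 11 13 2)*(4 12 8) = (0 1 14 3 6 11 13 2)(4 12 8)(5 7 15 9) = [1, 14, 0, 6, 12, 7, 11, 15, 4, 5, 10, 13, 8, 2, 3, 9]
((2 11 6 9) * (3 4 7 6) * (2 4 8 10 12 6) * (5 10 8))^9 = ((2 11 3 5 10 12 6 9 4 7))^9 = (2 7 4 9 6 12 10 5 3 11)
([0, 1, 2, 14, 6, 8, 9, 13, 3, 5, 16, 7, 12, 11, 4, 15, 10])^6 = (16)(3 8 5 9 6 4 14)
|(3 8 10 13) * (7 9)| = 4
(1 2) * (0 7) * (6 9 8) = [7, 2, 1, 3, 4, 5, 9, 0, 6, 8] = (0 7)(1 2)(6 9 8)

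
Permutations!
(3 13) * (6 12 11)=(3 13)(6 12 11)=[0, 1, 2, 13, 4, 5, 12, 7, 8, 9, 10, 6, 11, 3]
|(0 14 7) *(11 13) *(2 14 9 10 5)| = |(0 9 10 5 2 14 7)(11 13)| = 14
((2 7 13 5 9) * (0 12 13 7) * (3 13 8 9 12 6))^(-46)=(0 2 9 8 12 5 13 3 6)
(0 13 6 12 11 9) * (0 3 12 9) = [13, 1, 2, 12, 4, 5, 9, 7, 8, 3, 10, 0, 11, 6] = (0 13 6 9 3 12 11)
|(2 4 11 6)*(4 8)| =5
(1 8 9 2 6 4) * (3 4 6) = [0, 8, 3, 4, 1, 5, 6, 7, 9, 2] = (1 8 9 2 3 4)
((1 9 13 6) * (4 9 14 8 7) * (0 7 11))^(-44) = (0 1 4 8 13)(6 7 14 9 11)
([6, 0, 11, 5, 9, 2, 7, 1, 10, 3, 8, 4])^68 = (2 4 3)(5 11 9)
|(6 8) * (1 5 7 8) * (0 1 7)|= 3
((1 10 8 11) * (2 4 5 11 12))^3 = (1 12 5 10 2 11 8 4)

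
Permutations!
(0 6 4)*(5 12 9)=[6, 1, 2, 3, 0, 12, 4, 7, 8, 5, 10, 11, 9]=(0 6 4)(5 12 9)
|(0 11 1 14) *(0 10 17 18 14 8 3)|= |(0 11 1 8 3)(10 17 18 14)|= 20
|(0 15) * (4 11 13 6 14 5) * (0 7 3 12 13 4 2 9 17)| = 12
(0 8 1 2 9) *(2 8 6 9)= (0 6 9)(1 8)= [6, 8, 2, 3, 4, 5, 9, 7, 1, 0]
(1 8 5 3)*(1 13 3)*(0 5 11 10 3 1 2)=[5, 8, 0, 13, 4, 2, 6, 7, 11, 9, 3, 10, 12, 1]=(0 5 2)(1 8 11 10 3 13)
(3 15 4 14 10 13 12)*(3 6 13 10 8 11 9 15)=(4 14 8 11 9 15)(6 13 12)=[0, 1, 2, 3, 14, 5, 13, 7, 11, 15, 10, 9, 6, 12, 8, 4]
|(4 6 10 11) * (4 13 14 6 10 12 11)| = 10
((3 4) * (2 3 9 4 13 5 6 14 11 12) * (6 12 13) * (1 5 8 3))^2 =((1 5 12 2)(3 6 14 11 13 8)(4 9))^2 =(1 12)(2 5)(3 14 13)(6 11 8)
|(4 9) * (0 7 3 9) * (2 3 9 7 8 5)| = 8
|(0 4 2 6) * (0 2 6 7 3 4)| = 5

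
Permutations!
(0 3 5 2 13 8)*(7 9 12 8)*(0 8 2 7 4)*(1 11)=(0 3 5 7 9 12 2 13 4)(1 11)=[3, 11, 13, 5, 0, 7, 6, 9, 8, 12, 10, 1, 2, 4]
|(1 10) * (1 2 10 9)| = |(1 9)(2 10)| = 2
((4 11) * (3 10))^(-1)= (3 10)(4 11)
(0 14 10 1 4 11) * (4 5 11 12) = (0 14 10 1 5 11)(4 12) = [14, 5, 2, 3, 12, 11, 6, 7, 8, 9, 1, 0, 4, 13, 10]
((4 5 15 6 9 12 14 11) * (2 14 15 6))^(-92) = ((2 14 11 4 5 6 9 12 15))^(-92) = (2 12 6 4 14 15 9 5 11)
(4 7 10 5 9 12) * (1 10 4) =(1 10 5 9 12)(4 7) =[0, 10, 2, 3, 7, 9, 6, 4, 8, 12, 5, 11, 1]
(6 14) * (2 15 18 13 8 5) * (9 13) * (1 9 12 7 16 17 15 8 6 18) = (1 9 13 6 14 18 12 7 16 17 15)(2 8 5) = [0, 9, 8, 3, 4, 2, 14, 16, 5, 13, 10, 11, 7, 6, 18, 1, 17, 15, 12]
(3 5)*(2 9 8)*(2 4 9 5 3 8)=[0, 1, 5, 3, 9, 8, 6, 7, 4, 2]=(2 5 8 4 9)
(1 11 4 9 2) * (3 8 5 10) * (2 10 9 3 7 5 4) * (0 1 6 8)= [1, 11, 6, 0, 3, 9, 8, 5, 4, 10, 7, 2]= (0 1 11 2 6 8 4 3)(5 9 10 7)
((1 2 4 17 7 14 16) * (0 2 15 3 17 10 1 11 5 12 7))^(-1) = (0 17 3 15 1 10 4 2)(5 11 16 14 7 12)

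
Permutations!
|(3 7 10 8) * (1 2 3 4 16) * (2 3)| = 7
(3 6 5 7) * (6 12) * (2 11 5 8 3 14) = (2 11 5 7 14)(3 12 6 8) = [0, 1, 11, 12, 4, 7, 8, 14, 3, 9, 10, 5, 6, 13, 2]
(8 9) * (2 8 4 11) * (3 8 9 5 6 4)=[0, 1, 9, 8, 11, 6, 4, 7, 5, 3, 10, 2]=(2 9 3 8 5 6 4 11)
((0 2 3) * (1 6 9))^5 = ((0 2 3)(1 6 9))^5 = (0 3 2)(1 9 6)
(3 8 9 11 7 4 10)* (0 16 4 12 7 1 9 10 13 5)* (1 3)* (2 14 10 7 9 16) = [2, 16, 14, 8, 13, 0, 6, 12, 7, 11, 1, 3, 9, 5, 10, 15, 4] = (0 2 14 10 1 16 4 13 5)(3 8 7 12 9 11)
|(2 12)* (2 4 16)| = 4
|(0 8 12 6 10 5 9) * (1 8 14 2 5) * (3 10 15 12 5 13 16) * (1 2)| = 30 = |(0 14 1 8 5 9)(2 13 16 3 10)(6 15 12)|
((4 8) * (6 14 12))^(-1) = ((4 8)(6 14 12))^(-1) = (4 8)(6 12 14)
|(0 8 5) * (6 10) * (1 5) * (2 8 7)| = 6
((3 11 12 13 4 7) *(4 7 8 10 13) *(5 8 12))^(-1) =(3 7 13 10 8 5 11)(4 12)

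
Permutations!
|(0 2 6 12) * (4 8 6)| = 6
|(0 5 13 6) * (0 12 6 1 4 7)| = |(0 5 13 1 4 7)(6 12)| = 6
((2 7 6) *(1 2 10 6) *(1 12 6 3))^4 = (1 6 2 10 7 3 12)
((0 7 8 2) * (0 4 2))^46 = ((0 7 8)(2 4))^46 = (0 7 8)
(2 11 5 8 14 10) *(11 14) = (2 14 10)(5 8 11) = [0, 1, 14, 3, 4, 8, 6, 7, 11, 9, 2, 5, 12, 13, 10]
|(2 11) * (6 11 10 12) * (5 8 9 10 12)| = |(2 12 6 11)(5 8 9 10)| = 4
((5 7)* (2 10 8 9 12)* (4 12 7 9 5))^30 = ((2 10 8 5 9 7 4 12))^30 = (2 4 9 8)(5 10 12 7)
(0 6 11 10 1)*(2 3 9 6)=(0 2 3 9 6 11 10 1)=[2, 0, 3, 9, 4, 5, 11, 7, 8, 6, 1, 10]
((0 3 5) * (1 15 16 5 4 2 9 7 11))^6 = (0 11 3 1 4 15 2 16 9 5 7)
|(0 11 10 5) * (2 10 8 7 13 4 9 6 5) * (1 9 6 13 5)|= |(0 11 8 7 5)(1 9 13 4 6)(2 10)|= 10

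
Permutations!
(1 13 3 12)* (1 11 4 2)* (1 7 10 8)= (1 13 3 12 11 4 2 7 10 8)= [0, 13, 7, 12, 2, 5, 6, 10, 1, 9, 8, 4, 11, 3]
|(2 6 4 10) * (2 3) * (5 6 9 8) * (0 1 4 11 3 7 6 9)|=9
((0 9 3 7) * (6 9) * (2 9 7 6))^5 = ((0 2 9 3 6 7))^5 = (0 7 6 3 9 2)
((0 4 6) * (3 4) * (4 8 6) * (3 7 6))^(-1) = ((0 7 6)(3 8))^(-1) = (0 6 7)(3 8)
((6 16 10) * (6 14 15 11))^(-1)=(6 11 15 14 10 16)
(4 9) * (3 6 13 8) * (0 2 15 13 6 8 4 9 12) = (0 2 15 13 4 12)(3 8) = [2, 1, 15, 8, 12, 5, 6, 7, 3, 9, 10, 11, 0, 4, 14, 13]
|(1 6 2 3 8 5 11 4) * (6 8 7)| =|(1 8 5 11 4)(2 3 7 6)| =20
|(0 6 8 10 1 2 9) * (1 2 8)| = |(0 6 1 8 10 2 9)| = 7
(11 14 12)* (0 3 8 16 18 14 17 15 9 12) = (0 3 8 16 18 14)(9 12 11 17 15) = [3, 1, 2, 8, 4, 5, 6, 7, 16, 12, 10, 17, 11, 13, 0, 9, 18, 15, 14]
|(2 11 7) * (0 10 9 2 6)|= 7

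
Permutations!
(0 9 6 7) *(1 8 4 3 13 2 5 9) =(0 1 8 4 3 13 2 5 9 6 7) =[1, 8, 5, 13, 3, 9, 7, 0, 4, 6, 10, 11, 12, 2]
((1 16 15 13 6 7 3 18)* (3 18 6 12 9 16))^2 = ((1 3 6 7 18)(9 16 15 13 12))^2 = (1 6 18 3 7)(9 15 12 16 13)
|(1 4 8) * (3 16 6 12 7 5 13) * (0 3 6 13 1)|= |(0 3 16 13 6 12 7 5 1 4 8)|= 11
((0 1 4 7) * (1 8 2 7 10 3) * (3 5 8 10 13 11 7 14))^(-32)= (0 2 4)(1 7 8)(3 11 5)(10 14 13)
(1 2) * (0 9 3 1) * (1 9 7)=(0 7 1 2)(3 9)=[7, 2, 0, 9, 4, 5, 6, 1, 8, 3]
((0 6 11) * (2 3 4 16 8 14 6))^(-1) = ((0 2 3 4 16 8 14 6 11))^(-1) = (0 11 6 14 8 16 4 3 2)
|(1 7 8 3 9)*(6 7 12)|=7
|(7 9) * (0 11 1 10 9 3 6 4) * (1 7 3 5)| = |(0 11 7 5 1 10 9 3 6 4)| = 10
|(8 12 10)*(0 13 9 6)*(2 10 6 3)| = |(0 13 9 3 2 10 8 12 6)| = 9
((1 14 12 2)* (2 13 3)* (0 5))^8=(1 12 3)(2 14 13)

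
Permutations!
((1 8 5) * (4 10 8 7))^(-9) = ((1 7 4 10 8 5))^(-9) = (1 10)(4 5)(7 8)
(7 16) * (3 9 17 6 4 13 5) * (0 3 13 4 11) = (0 3 9 17 6 11)(5 13)(7 16) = [3, 1, 2, 9, 4, 13, 11, 16, 8, 17, 10, 0, 12, 5, 14, 15, 7, 6]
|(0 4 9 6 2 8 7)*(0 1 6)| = |(0 4 9)(1 6 2 8 7)| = 15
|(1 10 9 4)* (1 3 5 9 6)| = 12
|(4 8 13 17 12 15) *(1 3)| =|(1 3)(4 8 13 17 12 15)| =6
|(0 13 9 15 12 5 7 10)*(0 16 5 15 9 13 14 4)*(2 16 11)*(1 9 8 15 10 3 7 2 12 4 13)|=24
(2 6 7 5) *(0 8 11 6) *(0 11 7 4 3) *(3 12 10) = (0 8 7 5 2 11 6 4 12 10 3) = [8, 1, 11, 0, 12, 2, 4, 5, 7, 9, 3, 6, 10]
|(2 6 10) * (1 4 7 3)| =|(1 4 7 3)(2 6 10)| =12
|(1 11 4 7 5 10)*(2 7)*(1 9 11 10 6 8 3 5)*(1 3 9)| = 18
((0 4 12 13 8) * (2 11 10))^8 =((0 4 12 13 8)(2 11 10))^8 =(0 13 4 8 12)(2 10 11)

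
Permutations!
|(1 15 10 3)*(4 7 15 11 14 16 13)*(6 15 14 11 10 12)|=|(1 10 3)(4 7 14 16 13)(6 15 12)|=15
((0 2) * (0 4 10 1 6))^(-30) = ((0 2 4 10 1 6))^(-30) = (10)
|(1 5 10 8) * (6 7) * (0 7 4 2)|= |(0 7 6 4 2)(1 5 10 8)|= 20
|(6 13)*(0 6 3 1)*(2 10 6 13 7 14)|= 20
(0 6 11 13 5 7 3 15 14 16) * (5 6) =(0 5 7 3 15 14 16)(6 11 13) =[5, 1, 2, 15, 4, 7, 11, 3, 8, 9, 10, 13, 12, 6, 16, 14, 0]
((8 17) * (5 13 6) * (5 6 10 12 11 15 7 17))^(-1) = (5 8 17 7 15 11 12 10 13)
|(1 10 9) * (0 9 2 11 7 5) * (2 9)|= 15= |(0 2 11 7 5)(1 10 9)|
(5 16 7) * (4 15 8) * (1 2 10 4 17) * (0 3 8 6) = [3, 2, 10, 8, 15, 16, 0, 5, 17, 9, 4, 11, 12, 13, 14, 6, 7, 1] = (0 3 8 17 1 2 10 4 15 6)(5 16 7)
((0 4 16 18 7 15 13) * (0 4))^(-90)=((4 16 18 7 15 13))^(-90)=(18)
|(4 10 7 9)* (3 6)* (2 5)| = |(2 5)(3 6)(4 10 7 9)| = 4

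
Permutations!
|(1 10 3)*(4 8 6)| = 3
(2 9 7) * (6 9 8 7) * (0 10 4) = [10, 1, 8, 3, 0, 5, 9, 2, 7, 6, 4] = (0 10 4)(2 8 7)(6 9)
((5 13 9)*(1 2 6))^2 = ((1 2 6)(5 13 9))^2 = (1 6 2)(5 9 13)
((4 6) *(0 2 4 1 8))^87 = ((0 2 4 6 1 8))^87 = (0 6)(1 2)(4 8)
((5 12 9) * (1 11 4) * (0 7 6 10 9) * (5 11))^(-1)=(0 12 5 1 4 11 9 10 6 7)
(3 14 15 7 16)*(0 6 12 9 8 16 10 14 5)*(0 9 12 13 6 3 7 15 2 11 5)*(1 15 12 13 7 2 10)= (0 3)(1 15 12 13 6 7)(2 11 5 9 8 16)(10 14)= [3, 15, 11, 0, 4, 9, 7, 1, 16, 8, 14, 5, 13, 6, 10, 12, 2]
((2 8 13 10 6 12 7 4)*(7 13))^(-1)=((2 8 7 4)(6 12 13 10))^(-1)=(2 4 7 8)(6 10 13 12)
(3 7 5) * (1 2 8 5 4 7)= (1 2 8 5 3)(4 7)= [0, 2, 8, 1, 7, 3, 6, 4, 5]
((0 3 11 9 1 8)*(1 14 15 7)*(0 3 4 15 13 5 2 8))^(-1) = ((0 4 15 7 1)(2 8 3 11 9 14 13 5))^(-1) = (0 1 7 15 4)(2 5 13 14 9 11 3 8)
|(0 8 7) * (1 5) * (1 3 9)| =|(0 8 7)(1 5 3 9)| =12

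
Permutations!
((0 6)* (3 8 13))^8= (3 13 8)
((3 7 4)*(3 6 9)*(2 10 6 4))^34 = (2 3 6)(7 9 10)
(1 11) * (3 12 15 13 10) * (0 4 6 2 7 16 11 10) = (0 4 6 2 7 16 11 1 10 3 12 15 13) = [4, 10, 7, 12, 6, 5, 2, 16, 8, 9, 3, 1, 15, 0, 14, 13, 11]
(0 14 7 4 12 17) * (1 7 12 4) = (0 14 12 17)(1 7) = [14, 7, 2, 3, 4, 5, 6, 1, 8, 9, 10, 11, 17, 13, 12, 15, 16, 0]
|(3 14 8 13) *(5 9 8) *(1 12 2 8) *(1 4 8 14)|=10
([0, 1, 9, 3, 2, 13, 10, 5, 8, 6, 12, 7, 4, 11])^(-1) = [0, 1, 4, 3, 12, 7, 9, 11, 8, 2, 6, 13, 10, 5]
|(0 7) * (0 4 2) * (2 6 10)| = |(0 7 4 6 10 2)| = 6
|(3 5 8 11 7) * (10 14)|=10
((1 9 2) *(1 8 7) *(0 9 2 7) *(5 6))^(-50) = (0 2 7)(1 9 8)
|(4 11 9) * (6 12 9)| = |(4 11 6 12 9)| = 5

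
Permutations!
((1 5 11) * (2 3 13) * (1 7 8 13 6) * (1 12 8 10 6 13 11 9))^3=(13)(6 11)(7 12)(8 10)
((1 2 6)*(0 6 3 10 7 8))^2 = (0 1 3 7)(2 10 8 6)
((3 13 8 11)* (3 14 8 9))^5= (3 9 13)(8 14 11)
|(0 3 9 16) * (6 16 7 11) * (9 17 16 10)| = |(0 3 17 16)(6 10 9 7 11)| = 20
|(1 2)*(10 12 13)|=|(1 2)(10 12 13)|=6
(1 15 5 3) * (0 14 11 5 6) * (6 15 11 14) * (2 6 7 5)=(15)(0 7 5 3 1 11 2 6)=[7, 11, 6, 1, 4, 3, 0, 5, 8, 9, 10, 2, 12, 13, 14, 15]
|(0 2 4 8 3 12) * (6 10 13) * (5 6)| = 12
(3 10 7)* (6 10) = [0, 1, 2, 6, 4, 5, 10, 3, 8, 9, 7] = (3 6 10 7)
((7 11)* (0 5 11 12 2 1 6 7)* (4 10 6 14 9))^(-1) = ((0 5 11)(1 14 9 4 10 6 7 12 2))^(-1) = (0 11 5)(1 2 12 7 6 10 4 9 14)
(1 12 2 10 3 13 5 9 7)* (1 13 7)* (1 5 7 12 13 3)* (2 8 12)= [0, 13, 10, 2, 4, 9, 6, 3, 12, 5, 1, 11, 8, 7]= (1 13 7 3 2 10)(5 9)(8 12)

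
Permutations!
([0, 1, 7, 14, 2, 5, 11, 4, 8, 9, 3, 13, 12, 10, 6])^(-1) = [0, 1, 4, 10, 7, 5, 14, 2, 8, 9, 13, 6, 12, 11, 3]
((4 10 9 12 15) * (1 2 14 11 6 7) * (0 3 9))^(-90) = (0 3 9 12 15 4 10)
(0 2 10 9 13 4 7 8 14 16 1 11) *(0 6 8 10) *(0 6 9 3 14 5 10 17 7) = (0 2 6 8 5 10 3 14 16 1 11 9 13 4)(7 17) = [2, 11, 6, 14, 0, 10, 8, 17, 5, 13, 3, 9, 12, 4, 16, 15, 1, 7]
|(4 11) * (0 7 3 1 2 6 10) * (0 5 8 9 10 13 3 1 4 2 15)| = |(0 7 1 15)(2 6 13 3 4 11)(5 8 9 10)| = 12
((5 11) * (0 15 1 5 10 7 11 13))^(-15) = (15)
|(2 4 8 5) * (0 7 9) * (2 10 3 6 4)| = 6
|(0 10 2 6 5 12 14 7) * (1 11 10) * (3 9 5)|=12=|(0 1 11 10 2 6 3 9 5 12 14 7)|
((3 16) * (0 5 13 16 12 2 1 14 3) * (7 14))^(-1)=((0 5 13 16)(1 7 14 3 12 2))^(-1)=(0 16 13 5)(1 2 12 3 14 7)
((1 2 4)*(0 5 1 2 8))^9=(0 5 1 8)(2 4)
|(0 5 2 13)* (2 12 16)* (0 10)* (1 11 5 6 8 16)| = 28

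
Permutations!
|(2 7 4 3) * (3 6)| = |(2 7 4 6 3)| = 5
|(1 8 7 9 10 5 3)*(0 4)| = 14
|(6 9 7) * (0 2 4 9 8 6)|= |(0 2 4 9 7)(6 8)|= 10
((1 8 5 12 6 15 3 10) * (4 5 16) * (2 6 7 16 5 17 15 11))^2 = ((1 8 5 12 7 16 4 17 15 3 10)(2 6 11))^2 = (1 5 7 4 15 10 8 12 16 17 3)(2 11 6)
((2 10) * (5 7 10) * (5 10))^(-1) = ((2 10)(5 7))^(-1) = (2 10)(5 7)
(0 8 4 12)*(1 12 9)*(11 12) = (0 8 4 9 1 11 12) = [8, 11, 2, 3, 9, 5, 6, 7, 4, 1, 10, 12, 0]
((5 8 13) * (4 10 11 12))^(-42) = (13)(4 11)(10 12) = ((4 10 11 12)(5 8 13))^(-42)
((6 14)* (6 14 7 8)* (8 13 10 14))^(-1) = ((6 7 13 10 14 8))^(-1) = (6 8 14 10 13 7)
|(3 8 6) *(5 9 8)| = |(3 5 9 8 6)| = 5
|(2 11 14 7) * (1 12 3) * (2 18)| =15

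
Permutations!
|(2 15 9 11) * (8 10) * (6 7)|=|(2 15 9 11)(6 7)(8 10)|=4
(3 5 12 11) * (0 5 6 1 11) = (0 5 12)(1 11 3 6) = [5, 11, 2, 6, 4, 12, 1, 7, 8, 9, 10, 3, 0]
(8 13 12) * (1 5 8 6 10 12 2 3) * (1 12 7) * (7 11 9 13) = (1 5 8 7)(2 3 12 6 10 11 9 13) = [0, 5, 3, 12, 4, 8, 10, 1, 7, 13, 11, 9, 6, 2]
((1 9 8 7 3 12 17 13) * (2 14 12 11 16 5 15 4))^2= ((1 9 8 7 3 11 16 5 15 4 2 14 12 17 13))^2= (1 8 3 16 15 2 12 13 9 7 11 5 4 14 17)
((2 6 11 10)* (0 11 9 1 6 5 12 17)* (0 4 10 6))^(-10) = (2 12 4)(5 17 10)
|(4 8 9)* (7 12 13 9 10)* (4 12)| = 12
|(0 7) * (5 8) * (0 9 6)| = 4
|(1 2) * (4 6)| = 2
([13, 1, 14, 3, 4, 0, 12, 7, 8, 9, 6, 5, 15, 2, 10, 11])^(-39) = [13, 1, 14, 3, 4, 0, 12, 7, 8, 9, 6, 5, 15, 2, 10, 11]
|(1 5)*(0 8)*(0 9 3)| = |(0 8 9 3)(1 5)| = 4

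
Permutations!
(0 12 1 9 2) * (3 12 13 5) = (0 13 5 3 12 1 9 2) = [13, 9, 0, 12, 4, 3, 6, 7, 8, 2, 10, 11, 1, 5]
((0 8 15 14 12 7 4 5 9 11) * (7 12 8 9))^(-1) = (0 11 9)(4 7 5)(8 14 15)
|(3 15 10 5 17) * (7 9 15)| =7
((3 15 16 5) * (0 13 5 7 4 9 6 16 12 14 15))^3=(0 3 5 13)(4 16 9 7 6)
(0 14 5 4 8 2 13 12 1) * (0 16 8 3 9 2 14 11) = (0 11)(1 16 8 14 5 4 3 9 2 13 12) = [11, 16, 13, 9, 3, 4, 6, 7, 14, 2, 10, 0, 1, 12, 5, 15, 8]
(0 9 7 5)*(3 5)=(0 9 7 3 5)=[9, 1, 2, 5, 4, 0, 6, 3, 8, 7]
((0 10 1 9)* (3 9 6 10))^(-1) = ((0 3 9)(1 6 10))^(-1) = (0 9 3)(1 10 6)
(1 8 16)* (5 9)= [0, 8, 2, 3, 4, 9, 6, 7, 16, 5, 10, 11, 12, 13, 14, 15, 1]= (1 8 16)(5 9)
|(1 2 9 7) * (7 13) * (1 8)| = 6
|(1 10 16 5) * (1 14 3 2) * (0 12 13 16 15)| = |(0 12 13 16 5 14 3 2 1 10 15)| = 11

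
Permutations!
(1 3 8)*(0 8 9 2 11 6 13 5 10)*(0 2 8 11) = (0 11 6 13 5 10 2)(1 3 9 8) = [11, 3, 0, 9, 4, 10, 13, 7, 1, 8, 2, 6, 12, 5]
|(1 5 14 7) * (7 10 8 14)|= |(1 5 7)(8 14 10)|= 3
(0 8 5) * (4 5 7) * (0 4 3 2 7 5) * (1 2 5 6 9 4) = [8, 2, 7, 5, 0, 1, 9, 3, 6, 4] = (0 8 6 9 4)(1 2 7 3 5)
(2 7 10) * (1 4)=(1 4)(2 7 10)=[0, 4, 7, 3, 1, 5, 6, 10, 8, 9, 2]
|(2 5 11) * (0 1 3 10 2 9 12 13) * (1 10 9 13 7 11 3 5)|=|(0 10 2 1 5 3 9 12 7 11 13)|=11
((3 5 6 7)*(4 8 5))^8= (3 8 6)(4 5 7)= ((3 4 8 5 6 7))^8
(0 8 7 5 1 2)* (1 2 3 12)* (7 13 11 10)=[8, 3, 0, 12, 4, 2, 6, 5, 13, 9, 7, 10, 1, 11]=(0 8 13 11 10 7 5 2)(1 3 12)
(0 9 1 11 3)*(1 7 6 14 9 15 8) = (0 15 8 1 11 3)(6 14 9 7) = [15, 11, 2, 0, 4, 5, 14, 6, 1, 7, 10, 3, 12, 13, 9, 8]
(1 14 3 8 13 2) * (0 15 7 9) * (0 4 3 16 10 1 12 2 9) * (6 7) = (0 15 6 7)(1 14 16 10)(2 12)(3 8 13 9 4) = [15, 14, 12, 8, 3, 5, 7, 0, 13, 4, 1, 11, 2, 9, 16, 6, 10]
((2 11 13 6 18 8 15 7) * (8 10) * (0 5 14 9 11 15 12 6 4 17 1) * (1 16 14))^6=(4 13 11 9 14 16 17)(6 18 10 8 12)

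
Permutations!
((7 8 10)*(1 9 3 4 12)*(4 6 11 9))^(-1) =((1 4 12)(3 6 11 9)(7 8 10))^(-1) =(1 12 4)(3 9 11 6)(7 10 8)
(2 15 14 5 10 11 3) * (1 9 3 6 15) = (1 9 3 2)(5 10 11 6 15 14) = [0, 9, 1, 2, 4, 10, 15, 7, 8, 3, 11, 6, 12, 13, 5, 14]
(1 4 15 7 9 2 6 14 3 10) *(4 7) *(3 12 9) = [0, 7, 6, 10, 15, 5, 14, 3, 8, 2, 1, 11, 9, 13, 12, 4] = (1 7 3 10)(2 6 14 12 9)(4 15)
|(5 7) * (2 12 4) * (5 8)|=3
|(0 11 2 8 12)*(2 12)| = |(0 11 12)(2 8)| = 6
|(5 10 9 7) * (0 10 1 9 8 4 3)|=20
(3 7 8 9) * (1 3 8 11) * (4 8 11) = [0, 3, 2, 7, 8, 5, 6, 4, 9, 11, 10, 1] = (1 3 7 4 8 9 11)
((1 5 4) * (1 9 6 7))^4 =(1 6 4)(5 7 9)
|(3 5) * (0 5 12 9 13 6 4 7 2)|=|(0 5 3 12 9 13 6 4 7 2)|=10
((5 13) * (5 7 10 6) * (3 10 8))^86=(3 6 13 8 10 5 7)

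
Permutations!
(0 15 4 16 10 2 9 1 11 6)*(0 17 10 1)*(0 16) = (0 15 4)(1 11 6 17 10 2 9 16) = [15, 11, 9, 3, 0, 5, 17, 7, 8, 16, 2, 6, 12, 13, 14, 4, 1, 10]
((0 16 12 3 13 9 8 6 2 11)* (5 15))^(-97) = ((0 16 12 3 13 9 8 6 2 11)(5 15))^(-97) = (0 3 8 11 12 9 2 16 13 6)(5 15)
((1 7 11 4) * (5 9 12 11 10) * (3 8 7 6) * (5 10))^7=(1 12 7 6 11 5 3 4 9 8)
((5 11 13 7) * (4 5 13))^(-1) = ((4 5 11)(7 13))^(-1) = (4 11 5)(7 13)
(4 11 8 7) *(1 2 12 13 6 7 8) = (1 2 12 13 6 7 4 11) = [0, 2, 12, 3, 11, 5, 7, 4, 8, 9, 10, 1, 13, 6]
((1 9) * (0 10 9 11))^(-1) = (0 11 1 9 10)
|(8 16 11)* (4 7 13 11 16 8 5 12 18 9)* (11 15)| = |(4 7 13 15 11 5 12 18 9)| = 9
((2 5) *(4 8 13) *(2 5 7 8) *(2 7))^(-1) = (4 13 8 7) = ((4 7 8 13))^(-1)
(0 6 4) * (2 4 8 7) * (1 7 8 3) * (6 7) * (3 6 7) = (8)(0 3 1 7 2 4) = [3, 7, 4, 1, 0, 5, 6, 2, 8]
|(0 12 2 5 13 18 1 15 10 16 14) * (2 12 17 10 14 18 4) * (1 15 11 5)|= |(0 17 10 16 18 15 14)(1 11 5 13 4 2)|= 42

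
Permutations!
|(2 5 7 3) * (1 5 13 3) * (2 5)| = 6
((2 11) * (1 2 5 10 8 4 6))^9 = (1 2 11 5 10 8 4 6)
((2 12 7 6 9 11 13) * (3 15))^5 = (2 11 6 12 13 9 7)(3 15)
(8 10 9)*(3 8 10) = [0, 1, 2, 8, 4, 5, 6, 7, 3, 10, 9] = (3 8)(9 10)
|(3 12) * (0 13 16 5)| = 4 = |(0 13 16 5)(3 12)|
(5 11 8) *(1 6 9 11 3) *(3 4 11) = (1 6 9 3)(4 11 8 5) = [0, 6, 2, 1, 11, 4, 9, 7, 5, 3, 10, 8]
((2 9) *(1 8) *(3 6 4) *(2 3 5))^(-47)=((1 8)(2 9 3 6 4 5))^(-47)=(1 8)(2 9 3 6 4 5)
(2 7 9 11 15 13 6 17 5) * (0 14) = [14, 1, 7, 3, 4, 2, 17, 9, 8, 11, 10, 15, 12, 6, 0, 13, 16, 5] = (0 14)(2 7 9 11 15 13 6 17 5)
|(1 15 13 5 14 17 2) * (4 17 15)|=4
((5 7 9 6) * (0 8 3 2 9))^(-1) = (0 7 5 6 9 2 3 8)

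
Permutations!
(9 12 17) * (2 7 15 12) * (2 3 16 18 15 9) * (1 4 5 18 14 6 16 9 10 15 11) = (1 4 5 18 11)(2 7 10 15 12 17)(3 9)(6 16 14) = [0, 4, 7, 9, 5, 18, 16, 10, 8, 3, 15, 1, 17, 13, 6, 12, 14, 2, 11]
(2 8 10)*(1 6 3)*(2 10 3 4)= (10)(1 6 4 2 8 3)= [0, 6, 8, 1, 2, 5, 4, 7, 3, 9, 10]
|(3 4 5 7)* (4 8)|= 5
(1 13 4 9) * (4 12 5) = (1 13 12 5 4 9) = [0, 13, 2, 3, 9, 4, 6, 7, 8, 1, 10, 11, 5, 12]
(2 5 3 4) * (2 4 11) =[0, 1, 5, 11, 4, 3, 6, 7, 8, 9, 10, 2] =(2 5 3 11)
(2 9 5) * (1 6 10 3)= [0, 6, 9, 1, 4, 2, 10, 7, 8, 5, 3]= (1 6 10 3)(2 9 5)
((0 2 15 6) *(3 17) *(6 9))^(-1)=((0 2 15 9 6)(3 17))^(-1)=(0 6 9 15 2)(3 17)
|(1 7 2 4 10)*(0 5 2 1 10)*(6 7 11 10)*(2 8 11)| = 10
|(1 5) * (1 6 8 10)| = 5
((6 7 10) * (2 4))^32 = ((2 4)(6 7 10))^32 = (6 10 7)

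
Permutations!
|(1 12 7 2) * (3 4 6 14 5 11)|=|(1 12 7 2)(3 4 6 14 5 11)|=12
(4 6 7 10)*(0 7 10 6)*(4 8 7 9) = (0 9 4)(6 10 8 7) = [9, 1, 2, 3, 0, 5, 10, 6, 7, 4, 8]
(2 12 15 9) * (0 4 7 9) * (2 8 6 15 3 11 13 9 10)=(0 4 7 10 2 12 3 11 13 9 8 6 15)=[4, 1, 12, 11, 7, 5, 15, 10, 6, 8, 2, 13, 3, 9, 14, 0]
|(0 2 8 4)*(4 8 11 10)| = 5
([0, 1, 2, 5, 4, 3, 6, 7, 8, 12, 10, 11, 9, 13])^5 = (13)(3 5)(9 12)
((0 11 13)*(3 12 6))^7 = ((0 11 13)(3 12 6))^7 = (0 11 13)(3 12 6)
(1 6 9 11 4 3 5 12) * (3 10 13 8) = (1 6 9 11 4 10 13 8 3 5 12) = [0, 6, 2, 5, 10, 12, 9, 7, 3, 11, 13, 4, 1, 8]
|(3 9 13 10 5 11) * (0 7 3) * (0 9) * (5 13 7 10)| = 8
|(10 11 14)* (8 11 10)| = 3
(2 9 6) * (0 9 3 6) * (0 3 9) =(2 9 3 6) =[0, 1, 9, 6, 4, 5, 2, 7, 8, 3]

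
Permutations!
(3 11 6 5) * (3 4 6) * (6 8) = (3 11)(4 8 6 5) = [0, 1, 2, 11, 8, 4, 5, 7, 6, 9, 10, 3]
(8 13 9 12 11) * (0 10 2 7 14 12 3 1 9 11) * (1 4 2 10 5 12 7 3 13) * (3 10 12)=(0 5 3 4 2 10 12)(1 9 13 11 8)(7 14)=[5, 9, 10, 4, 2, 3, 6, 14, 1, 13, 12, 8, 0, 11, 7]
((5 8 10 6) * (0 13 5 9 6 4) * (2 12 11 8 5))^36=(0 11)(2 10)(4 12)(8 13)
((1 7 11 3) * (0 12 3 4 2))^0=(12)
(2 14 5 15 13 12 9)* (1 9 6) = (1 9 2 14 5 15 13 12 6) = [0, 9, 14, 3, 4, 15, 1, 7, 8, 2, 10, 11, 6, 12, 5, 13]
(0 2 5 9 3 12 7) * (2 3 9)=[3, 1, 5, 12, 4, 2, 6, 0, 8, 9, 10, 11, 7]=(0 3 12 7)(2 5)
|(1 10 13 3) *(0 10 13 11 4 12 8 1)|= 9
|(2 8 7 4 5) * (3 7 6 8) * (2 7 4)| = 10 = |(2 3 4 5 7)(6 8)|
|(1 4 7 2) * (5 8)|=|(1 4 7 2)(5 8)|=4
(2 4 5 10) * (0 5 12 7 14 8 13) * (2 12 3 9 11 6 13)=(0 5 10 12 7 14 8 2 4 3 9 11 6 13)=[5, 1, 4, 9, 3, 10, 13, 14, 2, 11, 12, 6, 7, 0, 8]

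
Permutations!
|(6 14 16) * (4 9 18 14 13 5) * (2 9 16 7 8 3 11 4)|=|(2 9 18 14 7 8 3 11 4 16 6 13 5)|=13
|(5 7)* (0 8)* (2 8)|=6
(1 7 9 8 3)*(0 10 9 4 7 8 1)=(0 10 9 1 8 3)(4 7)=[10, 8, 2, 0, 7, 5, 6, 4, 3, 1, 9]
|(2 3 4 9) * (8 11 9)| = |(2 3 4 8 11 9)| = 6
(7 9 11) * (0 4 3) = (0 4 3)(7 9 11) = [4, 1, 2, 0, 3, 5, 6, 9, 8, 11, 10, 7]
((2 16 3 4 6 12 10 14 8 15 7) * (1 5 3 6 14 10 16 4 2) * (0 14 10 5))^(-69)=((0 14 8 15 7 1)(2 4 10 5 3)(6 12 16))^(-69)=(16)(0 15)(1 8)(2 4 10 5 3)(7 14)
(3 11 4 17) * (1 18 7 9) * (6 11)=(1 18 7 9)(3 6 11 4 17)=[0, 18, 2, 6, 17, 5, 11, 9, 8, 1, 10, 4, 12, 13, 14, 15, 16, 3, 7]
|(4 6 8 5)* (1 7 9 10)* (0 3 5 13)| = 28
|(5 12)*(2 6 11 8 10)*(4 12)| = 15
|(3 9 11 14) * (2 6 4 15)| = 4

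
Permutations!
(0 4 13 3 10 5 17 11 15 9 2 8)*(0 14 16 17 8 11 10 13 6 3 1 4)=(1 4 6 3 13)(2 11 15 9)(5 8 14 16 17 10)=[0, 4, 11, 13, 6, 8, 3, 7, 14, 2, 5, 15, 12, 1, 16, 9, 17, 10]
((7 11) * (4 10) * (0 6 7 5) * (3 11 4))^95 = (0 5 11 3 10 4 7 6)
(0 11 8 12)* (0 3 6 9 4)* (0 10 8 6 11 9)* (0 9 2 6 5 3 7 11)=[2, 1, 6, 0, 10, 3, 9, 11, 12, 4, 8, 5, 7]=(0 2 6 9 4 10 8 12 7 11 5 3)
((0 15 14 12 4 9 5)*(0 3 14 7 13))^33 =((0 15 7 13)(3 14 12 4 9 5))^33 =(0 15 7 13)(3 4)(5 12)(9 14)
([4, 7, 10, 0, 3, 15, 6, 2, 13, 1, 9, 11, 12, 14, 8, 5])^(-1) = (0 3 4)(1 9 10 2 7)(5 15)(8 14 13)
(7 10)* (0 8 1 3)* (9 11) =(0 8 1 3)(7 10)(9 11) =[8, 3, 2, 0, 4, 5, 6, 10, 1, 11, 7, 9]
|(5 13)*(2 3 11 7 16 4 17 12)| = 8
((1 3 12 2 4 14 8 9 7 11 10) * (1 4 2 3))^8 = ((3 12)(4 14 8 9 7 11 10))^8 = (4 14 8 9 7 11 10)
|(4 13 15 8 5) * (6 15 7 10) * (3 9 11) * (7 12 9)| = |(3 7 10 6 15 8 5 4 13 12 9 11)| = 12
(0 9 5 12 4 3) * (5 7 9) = (0 5 12 4 3)(7 9) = [5, 1, 2, 0, 3, 12, 6, 9, 8, 7, 10, 11, 4]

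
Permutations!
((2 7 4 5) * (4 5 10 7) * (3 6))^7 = (2 10 5 4 7)(3 6)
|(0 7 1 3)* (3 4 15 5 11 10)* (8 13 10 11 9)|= |(0 7 1 4 15 5 9 8 13 10 3)|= 11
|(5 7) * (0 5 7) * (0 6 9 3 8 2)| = 7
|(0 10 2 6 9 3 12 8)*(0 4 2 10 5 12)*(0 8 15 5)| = 6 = |(2 6 9 3 8 4)(5 12 15)|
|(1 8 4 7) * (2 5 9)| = 12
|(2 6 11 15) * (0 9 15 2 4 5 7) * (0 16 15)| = |(0 9)(2 6 11)(4 5 7 16 15)| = 30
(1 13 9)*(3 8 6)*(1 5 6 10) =(1 13 9 5 6 3 8 10) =[0, 13, 2, 8, 4, 6, 3, 7, 10, 5, 1, 11, 12, 9]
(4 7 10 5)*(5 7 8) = (4 8 5)(7 10) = [0, 1, 2, 3, 8, 4, 6, 10, 5, 9, 7]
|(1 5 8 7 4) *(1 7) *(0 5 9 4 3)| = |(0 5 8 1 9 4 7 3)| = 8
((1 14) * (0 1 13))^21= ((0 1 14 13))^21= (0 1 14 13)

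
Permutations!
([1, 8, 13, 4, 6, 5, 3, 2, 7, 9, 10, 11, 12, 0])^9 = (0 7)(1 2)(8 13)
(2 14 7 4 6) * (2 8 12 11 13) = (2 14 7 4 6 8 12 11 13) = [0, 1, 14, 3, 6, 5, 8, 4, 12, 9, 10, 13, 11, 2, 7]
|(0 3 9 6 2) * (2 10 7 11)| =8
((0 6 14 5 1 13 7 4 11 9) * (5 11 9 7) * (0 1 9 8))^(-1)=((0 6 14 11 7 4 8)(1 13 5 9))^(-1)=(0 8 4 7 11 14 6)(1 9 5 13)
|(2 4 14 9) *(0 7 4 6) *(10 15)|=14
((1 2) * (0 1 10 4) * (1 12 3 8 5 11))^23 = ((0 12 3 8 5 11 1 2 10 4))^23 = (0 8 1 4 3 11 10 12 5 2)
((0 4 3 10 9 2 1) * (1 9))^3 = ((0 4 3 10 1)(2 9))^3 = (0 10 4 1 3)(2 9)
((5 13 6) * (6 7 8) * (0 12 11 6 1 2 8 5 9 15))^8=((0 12 11 6 9 15)(1 2 8)(5 13 7))^8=(0 11 9)(1 8 2)(5 7 13)(6 15 12)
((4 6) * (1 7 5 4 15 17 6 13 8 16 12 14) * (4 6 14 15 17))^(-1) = (1 14 17 6 5 7)(4 15 12 16 8 13)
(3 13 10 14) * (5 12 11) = (3 13 10 14)(5 12 11) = [0, 1, 2, 13, 4, 12, 6, 7, 8, 9, 14, 5, 11, 10, 3]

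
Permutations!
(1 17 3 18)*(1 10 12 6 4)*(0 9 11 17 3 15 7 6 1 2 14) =(0 9 11 17 15 7 6 4 2 14)(1 3 18 10 12) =[9, 3, 14, 18, 2, 5, 4, 6, 8, 11, 12, 17, 1, 13, 0, 7, 16, 15, 10]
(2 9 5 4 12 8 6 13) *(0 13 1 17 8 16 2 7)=(0 13 7)(1 17 8 6)(2 9 5 4 12 16)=[13, 17, 9, 3, 12, 4, 1, 0, 6, 5, 10, 11, 16, 7, 14, 15, 2, 8]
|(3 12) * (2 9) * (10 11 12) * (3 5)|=10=|(2 9)(3 10 11 12 5)|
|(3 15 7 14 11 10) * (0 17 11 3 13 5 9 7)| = |(0 17 11 10 13 5 9 7 14 3 15)| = 11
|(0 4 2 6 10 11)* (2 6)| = |(0 4 6 10 11)| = 5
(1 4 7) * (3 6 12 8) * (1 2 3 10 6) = (1 4 7 2 3)(6 12 8 10) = [0, 4, 3, 1, 7, 5, 12, 2, 10, 9, 6, 11, 8]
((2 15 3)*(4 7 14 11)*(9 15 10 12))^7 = (2 10 12 9 15 3)(4 11 14 7)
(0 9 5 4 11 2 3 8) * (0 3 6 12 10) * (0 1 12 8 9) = [0, 12, 6, 9, 11, 4, 8, 7, 3, 5, 1, 2, 10] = (1 12 10)(2 6 8 3 9 5 4 11)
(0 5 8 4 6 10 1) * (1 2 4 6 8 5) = (0 1)(2 4 8 6 10) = [1, 0, 4, 3, 8, 5, 10, 7, 6, 9, 2]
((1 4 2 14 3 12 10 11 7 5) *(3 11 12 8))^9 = (1 2 11 5 4 14 7)(3 8)(10 12)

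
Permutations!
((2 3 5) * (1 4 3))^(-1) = ((1 4 3 5 2))^(-1) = (1 2 5 3 4)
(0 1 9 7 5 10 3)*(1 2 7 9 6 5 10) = [2, 6, 7, 0, 4, 1, 5, 10, 8, 9, 3] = (0 2 7 10 3)(1 6 5)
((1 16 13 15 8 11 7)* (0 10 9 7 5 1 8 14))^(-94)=(0 9 8 5 16 15)(1 13 14 10 7 11)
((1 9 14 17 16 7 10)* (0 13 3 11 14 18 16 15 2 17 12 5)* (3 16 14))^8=(0 14 1 16 5 18 10 13 12 9 7)(2 15 17)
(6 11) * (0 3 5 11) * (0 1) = (0 3 5 11 6 1) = [3, 0, 2, 5, 4, 11, 1, 7, 8, 9, 10, 6]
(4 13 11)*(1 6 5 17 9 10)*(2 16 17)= (1 6 5 2 16 17 9 10)(4 13 11)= [0, 6, 16, 3, 13, 2, 5, 7, 8, 10, 1, 4, 12, 11, 14, 15, 17, 9]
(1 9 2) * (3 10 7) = [0, 9, 1, 10, 4, 5, 6, 3, 8, 2, 7] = (1 9 2)(3 10 7)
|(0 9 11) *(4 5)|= 6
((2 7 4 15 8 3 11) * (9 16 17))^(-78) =(17)(2 11 3 8 15 4 7)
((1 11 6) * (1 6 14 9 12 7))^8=((1 11 14 9 12 7))^8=(1 14 12)(7 11 9)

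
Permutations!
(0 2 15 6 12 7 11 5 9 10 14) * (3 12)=[2, 1, 15, 12, 4, 9, 3, 11, 8, 10, 14, 5, 7, 13, 0, 6]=(0 2 15 6 3 12 7 11 5 9 10 14)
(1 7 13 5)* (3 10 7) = (1 3 10 7 13 5) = [0, 3, 2, 10, 4, 1, 6, 13, 8, 9, 7, 11, 12, 5]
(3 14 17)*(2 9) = [0, 1, 9, 14, 4, 5, 6, 7, 8, 2, 10, 11, 12, 13, 17, 15, 16, 3] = (2 9)(3 14 17)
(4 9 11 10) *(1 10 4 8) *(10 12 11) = (1 12 11 4 9 10 8) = [0, 12, 2, 3, 9, 5, 6, 7, 1, 10, 8, 4, 11]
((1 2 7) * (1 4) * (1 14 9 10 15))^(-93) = (1 4 10 2 14 15 7 9)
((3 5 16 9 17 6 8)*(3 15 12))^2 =(3 16 17 8 12 5 9 6 15)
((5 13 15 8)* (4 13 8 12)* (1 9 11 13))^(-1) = ((1 9 11 13 15 12 4)(5 8))^(-1) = (1 4 12 15 13 11 9)(5 8)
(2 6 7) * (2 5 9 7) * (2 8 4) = [0, 1, 6, 3, 2, 9, 8, 5, 4, 7] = (2 6 8 4)(5 9 7)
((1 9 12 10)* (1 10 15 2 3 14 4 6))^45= (15)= ((1 9 12 15 2 3 14 4 6))^45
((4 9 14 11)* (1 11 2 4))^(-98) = (2 9)(4 14)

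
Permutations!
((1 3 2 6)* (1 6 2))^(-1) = (6)(1 3)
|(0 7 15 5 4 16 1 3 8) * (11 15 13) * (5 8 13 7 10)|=|(0 10 5 4 16 1 3 13 11 15 8)|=11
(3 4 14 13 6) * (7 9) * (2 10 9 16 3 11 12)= [0, 1, 10, 4, 14, 5, 11, 16, 8, 7, 9, 12, 2, 6, 13, 15, 3]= (2 10 9 7 16 3 4 14 13 6 11 12)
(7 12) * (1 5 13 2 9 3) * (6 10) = [0, 5, 9, 1, 4, 13, 10, 12, 8, 3, 6, 11, 7, 2] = (1 5 13 2 9 3)(6 10)(7 12)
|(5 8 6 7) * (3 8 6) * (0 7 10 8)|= 7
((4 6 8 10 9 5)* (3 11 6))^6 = ((3 11 6 8 10 9 5 4))^6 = (3 5 10 6)(4 9 8 11)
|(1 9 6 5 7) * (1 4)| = |(1 9 6 5 7 4)| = 6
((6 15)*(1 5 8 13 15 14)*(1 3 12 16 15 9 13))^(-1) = (1 8 5)(3 14 6 15 16 12)(9 13)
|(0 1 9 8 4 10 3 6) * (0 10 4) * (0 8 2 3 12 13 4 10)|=12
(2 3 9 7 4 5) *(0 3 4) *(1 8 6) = (0 3 9 7)(1 8 6)(2 4 5) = [3, 8, 4, 9, 5, 2, 1, 0, 6, 7]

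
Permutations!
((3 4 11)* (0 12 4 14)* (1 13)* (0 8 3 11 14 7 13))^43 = (0 13 3 14 12 1 7 8 4)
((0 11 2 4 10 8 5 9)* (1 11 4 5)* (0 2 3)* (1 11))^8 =((0 4 10 8 11 3)(2 5 9))^8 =(0 10 11)(2 9 5)(3 4 8)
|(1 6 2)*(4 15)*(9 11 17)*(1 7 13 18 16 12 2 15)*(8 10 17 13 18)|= 60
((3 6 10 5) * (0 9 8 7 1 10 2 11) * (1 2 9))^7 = (0 8 5 11 9 10 2 6 1 7 3)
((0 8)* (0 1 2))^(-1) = (0 2 1 8)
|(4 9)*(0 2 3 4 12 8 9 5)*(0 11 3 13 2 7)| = |(0 7)(2 13)(3 4 5 11)(8 9 12)| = 12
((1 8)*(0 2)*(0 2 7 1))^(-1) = (0 8 1 7)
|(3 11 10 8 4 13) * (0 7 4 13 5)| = 20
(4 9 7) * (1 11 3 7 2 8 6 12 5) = (1 11 3 7 4 9 2 8 6 12 5) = [0, 11, 8, 7, 9, 1, 12, 4, 6, 2, 10, 3, 5]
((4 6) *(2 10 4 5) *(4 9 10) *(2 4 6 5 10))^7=(2 9 10 6)(4 5)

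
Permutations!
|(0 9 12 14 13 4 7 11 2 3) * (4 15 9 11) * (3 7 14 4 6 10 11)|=30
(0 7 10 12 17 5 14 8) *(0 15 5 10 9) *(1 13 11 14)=(0 7 9)(1 13 11 14 8 15 5)(10 12 17)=[7, 13, 2, 3, 4, 1, 6, 9, 15, 0, 12, 14, 17, 11, 8, 5, 16, 10]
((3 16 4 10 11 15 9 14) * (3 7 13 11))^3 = (3 10 4 16)(7 15)(9 13)(11 14)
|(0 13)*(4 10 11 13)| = |(0 4 10 11 13)| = 5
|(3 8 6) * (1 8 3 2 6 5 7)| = |(1 8 5 7)(2 6)| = 4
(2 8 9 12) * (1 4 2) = (1 4 2 8 9 12) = [0, 4, 8, 3, 2, 5, 6, 7, 9, 12, 10, 11, 1]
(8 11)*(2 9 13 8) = (2 9 13 8 11) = [0, 1, 9, 3, 4, 5, 6, 7, 11, 13, 10, 2, 12, 8]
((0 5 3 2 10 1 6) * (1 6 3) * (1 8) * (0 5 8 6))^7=((0 8 1 3 2 10)(5 6))^7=(0 8 1 3 2 10)(5 6)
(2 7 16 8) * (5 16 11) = (2 7 11 5 16 8) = [0, 1, 7, 3, 4, 16, 6, 11, 2, 9, 10, 5, 12, 13, 14, 15, 8]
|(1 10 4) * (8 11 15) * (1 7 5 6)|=|(1 10 4 7 5 6)(8 11 15)|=6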